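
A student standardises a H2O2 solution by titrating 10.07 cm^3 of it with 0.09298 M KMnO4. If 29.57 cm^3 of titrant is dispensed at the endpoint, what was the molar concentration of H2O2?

n(KMnO4) = 0.09298 x 0.02957 = 0.002749 mol.
From the balanced equation, 2 mol KMnO4 reacts with 5 mol H2O2, so n(H2O2) = 0.002749 x 5/2 = 0.006874 mol.
[H2O2] = 0.006874 / 0.01007 L = 0.683 M.

0.683 M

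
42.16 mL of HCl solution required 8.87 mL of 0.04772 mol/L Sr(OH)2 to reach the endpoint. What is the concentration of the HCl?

0.0201 M

n(Sr(OH)2) delivered = 0.04772 x 0.008870 = 0.0004233 mol.
The reaction is 2 HCl + 1 Sr(OH)2, so n(HCl) = 0.0004233 x 2/1 = 0.0008466 mol.
[HCl] = 0.0008466 mol / 0.04216 L = 0.0201 M.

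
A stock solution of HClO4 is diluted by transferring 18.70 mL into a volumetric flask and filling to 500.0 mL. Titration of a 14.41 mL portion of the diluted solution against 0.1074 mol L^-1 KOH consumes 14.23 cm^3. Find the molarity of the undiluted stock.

2.84 M

n(KOH) = 0.1074 x 0.01423 = 0.001528 mol.
n(HClO4) in the aliquot = 0.001528 mol.
[diluted HClO4] = 0.001528 / 0.01441 = 0.1061 M.
Dilution factor = 500.0/18.70 = 26.74, so [stock] = 0.1061 x 26.74 = 2.84 M.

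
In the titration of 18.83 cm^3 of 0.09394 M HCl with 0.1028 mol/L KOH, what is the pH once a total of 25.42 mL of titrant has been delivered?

12.28

n(acid) = 0.09394 x 0.01883 = 0.001769 mol; n(KOH) added = 0.1028 x 0.02542 = 0.002613 mol.
Base is in excess by 0.002613 - 0.001769 = 0.0008443 mol in a total volume of 0.04425 L.
[OH^-] = 0.0008443/0.04425 = 0.01908 M, so pOH = 1.72 and pH = 14.00 - 1.72 = 12.28.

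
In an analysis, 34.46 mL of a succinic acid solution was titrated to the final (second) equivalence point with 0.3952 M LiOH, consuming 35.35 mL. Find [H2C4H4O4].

n(LiOH) = 0.3952 x 0.03535 = 0.01397 mol.
At the final (second) equivalence point, 2 mol OH^- react per mol H2C4H4O4, so n(H2C4H4O4) = 0.01397 / 2 = 0.006985 mol.
[H2C4H4O4] = 0.006985 / 0.03446 L = 0.203 M.

0.203 M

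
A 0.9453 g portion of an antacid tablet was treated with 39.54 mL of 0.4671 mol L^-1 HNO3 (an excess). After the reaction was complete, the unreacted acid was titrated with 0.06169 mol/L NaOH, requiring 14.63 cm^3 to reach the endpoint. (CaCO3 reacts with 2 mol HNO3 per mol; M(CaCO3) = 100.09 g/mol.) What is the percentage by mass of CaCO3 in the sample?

Total n(HNO3) added = 0.4671 x 0.03954 = 0.01847 mol.
n(NaOH) used = 0.06169 x 0.01463 = 0.0009025 mol, which equals the excess n(HNO3).
So n(HNO3) consumed by the sample = 0.01847 - 0.0009025 = 0.01757 mol.
n(CaCO3) = 0.01757 / 2 = 0.008783 mol.
mass CaCO3 = 0.008783 x 100.09 = 0.8791 g, so %CaCO3 = 0.8791/0.9453 x 100 = 93.0%.

93.0%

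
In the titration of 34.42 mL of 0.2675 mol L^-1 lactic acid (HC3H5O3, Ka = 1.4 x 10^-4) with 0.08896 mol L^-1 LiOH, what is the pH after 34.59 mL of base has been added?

3.55

Initial n(HC3H5O3) = 0.2675 x 0.03442 = 0.009207 mol.
n(LiOH) added = 0.08896 x 0.03459 = 0.003077 mol, converting that many moles of HC3H5O3 to C3H5O3-.
Remaining n(HC3H5O3) = 0.006130 mol; n(C3H5O3-) = 0.003077 mol.
By Henderson-Hasselbalch, pH = pKa + log([A^-]/[HA]) = 3.85 + log(0.003077/0.006130) = 3.85 + (-0.30) = 3.55.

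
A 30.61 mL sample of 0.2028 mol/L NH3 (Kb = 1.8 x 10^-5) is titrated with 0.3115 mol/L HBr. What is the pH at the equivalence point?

n(NH3) = 0.2028 x 0.03061 = 0.006208 mol; V(HBr) at equivalence = 0.006208/0.3115 = 0.01993 L.
At equivalence the base is fully converted to NH4+; total volume = 0.05054 L, so [NH4+] = 0.006208/0.05054 = 0.1228 M.
Ka(NH4+) = Kw/Kb = 1.0e-14 / 1.8 x 10^-5 = 5.56e-10.
[H^+] = sqrt(Ka x [NH4+]) = sqrt(5.56e-10 x 0.1228) = 8.26e-6 M.
pH = -log(8.26e-6) = 5.08.

5.08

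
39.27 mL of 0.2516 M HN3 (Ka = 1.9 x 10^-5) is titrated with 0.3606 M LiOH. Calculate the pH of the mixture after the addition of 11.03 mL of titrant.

4.55

Initial n(HN3) = 0.2516 x 0.03927 = 0.009880 mol.
n(LiOH) added = 0.3606 x 0.01103 = 0.003977 mol, converting that many moles of HN3 to N3-.
Remaining n(HN3) = 0.005903 mol; n(N3-) = 0.003977 mol.
By Henderson-Hasselbalch, pH = pKa + log([A^-]/[HA]) = 4.72 + log(0.003977/0.005903) = 4.72 + (-0.17) = 4.55.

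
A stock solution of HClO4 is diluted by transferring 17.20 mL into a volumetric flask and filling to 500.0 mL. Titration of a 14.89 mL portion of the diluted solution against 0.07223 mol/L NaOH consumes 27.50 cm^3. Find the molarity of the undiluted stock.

n(NaOH) = 0.07223 x 0.02750 = 0.001986 mol.
n(HClO4) in the aliquot = 0.001986 mol.
[diluted HClO4] = 0.001986 / 0.01489 = 0.1334 M.
Dilution factor = 500.0/17.20 = 29.07, so [stock] = 0.1334 x 29.07 = 3.88 M.

3.88 M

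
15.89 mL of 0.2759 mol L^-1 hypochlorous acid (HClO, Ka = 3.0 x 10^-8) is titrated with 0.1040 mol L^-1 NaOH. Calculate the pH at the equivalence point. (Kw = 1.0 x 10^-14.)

10.20

n(HClO) = 0.2759 x 0.01589 = 0.004384 mol; V(NaOH) at equivalence = 0.004384/0.1040 = 0.04215 L.
At equivalence all the acid is converted to ClO-; total volume = 0.01589 + 0.04215 = 0.05804 L, so [ClO-] = 0.004384/0.05804 = 0.07553 M.
Kb = Kw/Ka = 1.0e-14 / 3.0 x 10^-8 = 3.33e-7.
[OH^-] = sqrt(Kb x [ClO-]) = sqrt(3.33e-7 x 0.07553) = 0.000159 M.
pOH = 3.80, so pH = 14.00 - 3.80 = 10.20.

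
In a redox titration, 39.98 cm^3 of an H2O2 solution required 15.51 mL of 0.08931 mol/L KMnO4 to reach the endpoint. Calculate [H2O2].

n(KMnO4) = 0.08931 x 0.01551 = 0.001385 mol.
From the balanced equation, 2 mol KMnO4 reacts with 5 mol H2O2, so n(H2O2) = 0.001385 x 5/2 = 0.003463 mol.
[H2O2] = 0.003463 / 0.03998 L = 0.0866 M.

0.0866 M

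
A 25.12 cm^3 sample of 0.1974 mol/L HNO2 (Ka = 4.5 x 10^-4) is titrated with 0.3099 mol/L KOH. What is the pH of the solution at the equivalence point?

n(HNO2) = 0.1974 x 0.02512 = 0.004959 mol; V(KOH) at equivalence = 0.004959/0.3099 = 0.01600 L.
At equivalence all the acid is converted to NO2-; total volume = 0.02512 + 0.01600 = 0.04112 L, so [NO2-] = 0.004959/0.04112 = 0.1206 M.
Kb = Kw/Ka = 1.0e-14 / 4.5 x 10^-4 = 2.22e-11.
[OH^-] = sqrt(Kb x [NO2-]) = sqrt(2.22e-11 x 0.1206) = 1.64e-6 M.
pOH = 5.79, so pH = 14.00 - 5.79 = 8.21.

8.21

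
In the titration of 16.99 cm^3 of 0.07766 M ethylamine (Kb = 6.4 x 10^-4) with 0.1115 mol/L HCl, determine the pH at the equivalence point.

6.07

n(C2H5NH2) = 0.07766 x 0.01699 = 0.001319 mol; V(HCl) at equivalence = 0.001319/0.1115 = 0.01183 L.
At equivalence the base is fully converted to C2H5NH3+; total volume = 0.02882 L, so [C2H5NH3+] = 0.001319/0.02882 = 0.04578 M.
Ka(C2H5NH3+) = Kw/Kb = 1.0e-14 / 6.4 x 10^-4 = 1.56e-11.
[H^+] = sqrt(Ka x [C2H5NH3+]) = sqrt(1.56e-11 x 0.04578) = 8.46e-7 M.
pH = -log(8.46e-7) = 6.07.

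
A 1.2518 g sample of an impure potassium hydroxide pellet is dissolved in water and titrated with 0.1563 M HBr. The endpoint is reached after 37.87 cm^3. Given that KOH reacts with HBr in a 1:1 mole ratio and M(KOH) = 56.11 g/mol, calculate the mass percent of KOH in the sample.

n(HBr) = 0.1563 x 0.03787 = 0.005919 mol.
n(KOH) = 0.005919 / 1 = 0.005919 mol.
mass of KOH = 0.005919 x 56.11 = 0.3321 g.
% purity = 0.3321 / 1.2518 x 100 = 26.5%.

26.5%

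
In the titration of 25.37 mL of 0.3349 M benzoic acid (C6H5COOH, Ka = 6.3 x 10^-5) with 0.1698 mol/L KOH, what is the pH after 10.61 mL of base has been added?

3.63

Initial n(C6H5COOH) = 0.3349 x 0.02537 = 0.008496 mol.
n(KOH) added = 0.1698 x 0.01061 = 0.001802 mol, converting that many moles of C6H5COOH to C6H5COO-.
Remaining n(C6H5COOH) = 0.006695 mol; n(C6H5COO-) = 0.001802 mol.
By Henderson-Hasselbalch, pH = pKa + log([A^-]/[HA]) = 4.20 + log(0.001802/0.006695) = 4.20 + (-0.57) = 3.63.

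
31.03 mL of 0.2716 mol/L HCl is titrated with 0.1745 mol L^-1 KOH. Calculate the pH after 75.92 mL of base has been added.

12.65

n(acid) = 0.2716 x 0.03103 = 0.008428 mol; n(KOH) added = 0.1745 x 0.07592 = 0.01325 mol.
Base is in excess by 0.01325 - 0.008428 = 0.004820 mol in a total volume of 0.1070 L.
[OH^-] = 0.004820/0.1070 = 0.04507 M, so pOH = 1.35 and pH = 14.00 - 1.35 = 12.65.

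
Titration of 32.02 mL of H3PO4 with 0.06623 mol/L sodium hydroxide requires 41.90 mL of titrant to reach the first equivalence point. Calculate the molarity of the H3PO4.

0.0867 M

n(NaOH) = 0.06623 x 0.04190 = 0.002775 mol.
At the first equivalence point, 1 mol OH^- react per mol H3PO4, so n(H3PO4) = 0.002775 / 1 = 0.002775 mol.
[H3PO4] = 0.002775 / 0.03202 L = 0.0867 M.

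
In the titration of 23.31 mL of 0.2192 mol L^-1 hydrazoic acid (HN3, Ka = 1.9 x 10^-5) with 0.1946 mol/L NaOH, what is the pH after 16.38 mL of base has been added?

4.94

Initial n(HN3) = 0.2192 x 0.02331 = 0.005110 mol.
n(NaOH) added = 0.1946 x 0.01638 = 0.003188 mol, converting that many moles of HN3 to N3-.
Remaining n(HN3) = 0.001922 mol; n(N3-) = 0.003188 mol.
By Henderson-Hasselbalch, pH = pKa + log([A^-]/[HA]) = 4.72 + log(0.003188/0.001922) = 4.72 + (+0.22) = 4.94.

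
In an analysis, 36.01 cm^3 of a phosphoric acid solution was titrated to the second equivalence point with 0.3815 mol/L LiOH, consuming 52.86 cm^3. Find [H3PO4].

0.280 M

n(LiOH) = 0.3815 x 0.05286 = 0.02017 mol.
At the second equivalence point, 2 mol OH^- react per mol H3PO4, so n(H3PO4) = 0.02017 / 2 = 0.01008 mol.
[H3PO4] = 0.01008 / 0.03601 L = 0.280 M.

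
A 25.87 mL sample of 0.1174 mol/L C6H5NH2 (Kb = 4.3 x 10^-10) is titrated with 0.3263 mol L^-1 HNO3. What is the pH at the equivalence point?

2.85

n(C6H5NH2) = 0.1174 x 0.02587 = 0.003037 mol; V(HNO3) at equivalence = 0.003037/0.3263 = 0.009308 L.
At equivalence the base is fully converted to C6H5NH3+; total volume = 0.03518 L, so [C6H5NH3+] = 0.003037/0.03518 = 0.08634 M.
Ka(C6H5NH3+) = Kw/Kb = 1.0e-14 / 4.3 x 10^-10 = 2.33e-5.
[H^+] = sqrt(Ka x [C6H5NH3+]) = sqrt(2.33e-5 x 0.08634) = 0.00142 M.
pH = -log(0.00142) = 2.85.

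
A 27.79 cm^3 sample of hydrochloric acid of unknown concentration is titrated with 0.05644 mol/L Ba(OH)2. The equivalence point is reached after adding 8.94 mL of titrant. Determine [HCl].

0.0363 M

n(Ba(OH)2) delivered = 0.05644 x 0.008940 = 0.0005046 mol.
The reaction is 2 HCl + 1 Ba(OH)2, so n(HCl) = 0.0005046 x 2/1 = 0.001009 mol.
[HCl] = 0.001009 mol / 0.02779 L = 0.0363 M.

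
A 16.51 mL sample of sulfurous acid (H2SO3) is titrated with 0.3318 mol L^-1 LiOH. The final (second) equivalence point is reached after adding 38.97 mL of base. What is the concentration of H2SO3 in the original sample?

n(LiOH) = 0.3318 x 0.03897 = 0.01293 mol.
At the final (second) equivalence point, 2 mol OH^- react per mol H2SO3, so n(H2SO3) = 0.01293 / 2 = 0.006465 mol.
[H2SO3] = 0.006465 / 0.01651 L = 0.392 M.

0.392 M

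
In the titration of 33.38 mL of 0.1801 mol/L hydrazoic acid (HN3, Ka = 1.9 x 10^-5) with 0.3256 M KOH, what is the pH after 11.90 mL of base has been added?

4.98

Initial n(HN3) = 0.1801 x 0.03338 = 0.006012 mol.
n(KOH) added = 0.3256 x 0.01190 = 0.003875 mol, converting that many moles of HN3 to N3-.
Remaining n(HN3) = 0.002137 mol; n(N3-) = 0.003875 mol.
By Henderson-Hasselbalch, pH = pKa + log([A^-]/[HA]) = 4.72 + log(0.003875/0.002137) = 4.72 + (+0.26) = 4.98.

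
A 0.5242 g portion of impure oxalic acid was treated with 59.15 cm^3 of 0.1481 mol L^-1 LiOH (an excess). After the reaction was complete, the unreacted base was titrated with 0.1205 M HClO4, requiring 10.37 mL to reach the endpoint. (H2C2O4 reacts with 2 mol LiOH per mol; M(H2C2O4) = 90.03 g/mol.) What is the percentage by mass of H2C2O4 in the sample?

Total n(LiOH) added = 0.1481 x 0.05915 = 0.008760 mol.
n(HClO4) used = 0.1205 x 0.01037 = 0.001250 mol, which equals the excess n(LiOH).
So n(LiOH) consumed by the sample = 0.008760 - 0.001250 = 0.007511 mol.
n(H2C2O4) = 0.007511 / 2 = 0.003755 mol.
mass H2C2O4 = 0.003755 x 90.03 = 0.3381 g, so %H2C2O4 = 0.3381/0.5242 x 100 = 64.5%.

64.5%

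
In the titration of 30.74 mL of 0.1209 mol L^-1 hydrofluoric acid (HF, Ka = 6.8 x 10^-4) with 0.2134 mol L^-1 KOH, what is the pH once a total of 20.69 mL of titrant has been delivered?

n(acid) = 0.1209 x 0.03074 = 0.003716 mol; n(KOH) added = 0.2134 x 0.02069 = 0.004415 mol.
Base is in excess by 0.004415 - 0.003716 = 0.0006988 mol in a total volume of 0.05143 L.
[OH^-] = 0.0006988/0.05143 = 0.01359 M, so pOH = 1.87 and pH = 14.00 - 1.87 = 12.13.

12.13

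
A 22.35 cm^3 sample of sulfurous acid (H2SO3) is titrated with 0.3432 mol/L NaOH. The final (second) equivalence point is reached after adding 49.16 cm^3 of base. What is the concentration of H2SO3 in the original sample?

0.377 M

n(NaOH) = 0.3432 x 0.04916 = 0.01687 mol.
At the final (second) equivalence point, 2 mol OH^- react per mol H2SO3, so n(H2SO3) = 0.01687 / 2 = 0.008436 mol.
[H2SO3] = 0.008436 / 0.02235 L = 0.377 M.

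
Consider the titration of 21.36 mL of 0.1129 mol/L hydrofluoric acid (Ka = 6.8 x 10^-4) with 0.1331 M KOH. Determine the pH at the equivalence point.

7.98

n(HF) = 0.1129 x 0.02136 = 0.002412 mol; V(KOH) at equivalence = 0.002412/0.1331 = 0.01812 L.
At equivalence all the acid is converted to F-; total volume = 0.02136 + 0.01812 = 0.03948 L, so [F-] = 0.002412/0.03948 = 0.06109 M.
Kb = Kw/Ka = 1.0e-14 / 6.8 x 10^-4 = 1.47e-11.
[OH^-] = sqrt(Kb x [F-]) = sqrt(1.47e-11 x 0.06109) = 9.48e-7 M.
pOH = 6.02, so pH = 14.00 - 6.02 = 7.98.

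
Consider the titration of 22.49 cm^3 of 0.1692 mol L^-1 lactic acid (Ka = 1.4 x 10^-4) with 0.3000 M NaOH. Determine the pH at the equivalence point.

n(HC3H5O3) = 0.1692 x 0.02249 = 0.003805 mol; V(NaOH) at equivalence = 0.003805/0.3000 = 0.01268 L.
At equivalence all the acid is converted to C3H5O3-; total volume = 0.02249 + 0.01268 = 0.03517 L, so [C3H5O3-] = 0.003805/0.03517 = 0.1082 M.
Kb = Kw/Ka = 1.0e-14 / 1.4 x 10^-4 = 7.14e-11.
[OH^-] = sqrt(Kb x [C3H5O3-]) = sqrt(7.14e-11 x 0.1082) = 2.78e-6 M.
pOH = 5.56, so pH = 14.00 - 5.56 = 8.44.

8.44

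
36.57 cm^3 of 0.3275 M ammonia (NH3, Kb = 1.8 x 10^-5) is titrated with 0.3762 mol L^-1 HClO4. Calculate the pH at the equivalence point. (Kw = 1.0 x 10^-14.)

n(NH3) = 0.3275 x 0.03657 = 0.01198 mol; V(HClO4) at equivalence = 0.01198/0.3762 = 0.03184 L.
At equivalence the base is fully converted to NH4+; total volume = 0.06841 L, so [NH4+] = 0.01198/0.06841 = 0.1751 M.
Ka(NH4+) = Kw/Kb = 1.0e-14 / 1.8 x 10^-5 = 5.56e-10.
[H^+] = sqrt(Ka x [NH4+]) = sqrt(5.56e-10 x 0.1751) = 9.86e-6 M.
pH = -log(9.86e-6) = 5.01.

5.01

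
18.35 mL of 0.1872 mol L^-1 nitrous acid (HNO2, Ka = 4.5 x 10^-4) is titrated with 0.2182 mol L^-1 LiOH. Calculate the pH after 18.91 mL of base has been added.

12.27

n(acid) = 0.1872 x 0.01835 = 0.003435 mol; n(LiOH) added = 0.2182 x 0.01891 = 0.004126 mol.
Base is in excess by 0.004126 - 0.003435 = 0.0006910 mol in a total volume of 0.03726 L.
[OH^-] = 0.0006910/0.03726 = 0.01855 M, so pOH = 1.73 and pH = 14.00 - 1.73 = 12.27.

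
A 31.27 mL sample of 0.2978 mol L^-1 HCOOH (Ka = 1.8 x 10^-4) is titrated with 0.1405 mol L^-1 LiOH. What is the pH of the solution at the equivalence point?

8.36

n(HCOOH) = 0.2978 x 0.03127 = 0.009312 mol; V(LiOH) at equivalence = 0.009312/0.1405 = 0.06628 L.
At equivalence all the acid is converted to HCOO-; total volume = 0.03127 + 0.06628 = 0.09755 L, so [HCOO-] = 0.009312/0.09755 = 0.09546 M.
Kb = Kw/Ka = 1.0e-14 / 1.8 x 10^-4 = 5.56e-11.
[OH^-] = sqrt(Kb x [HCOO-]) = sqrt(5.56e-11 x 0.09546) = 2.30e-6 M.
pOH = 5.64, so pH = 14.00 - 5.64 = 8.36.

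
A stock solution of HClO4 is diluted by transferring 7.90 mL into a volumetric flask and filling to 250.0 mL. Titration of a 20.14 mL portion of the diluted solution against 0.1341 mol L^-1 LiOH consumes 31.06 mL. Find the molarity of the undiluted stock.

6.54 M

n(LiOH) = 0.1341 x 0.03106 = 0.004165 mol.
n(HClO4) in the aliquot = 0.004165 mol.
[diluted HClO4] = 0.004165 / 0.02014 = 0.2068 M.
Dilution factor = 250.0/7.900 = 31.65, so [stock] = 0.2068 x 31.65 = 6.54 M.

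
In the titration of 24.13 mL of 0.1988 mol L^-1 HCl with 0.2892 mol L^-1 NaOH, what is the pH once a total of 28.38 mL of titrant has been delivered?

12.81

n(acid) = 0.1988 x 0.02413 = 0.004797 mol; n(NaOH) added = 0.2892 x 0.02838 = 0.008207 mol.
Base is in excess by 0.008207 - 0.004797 = 0.003410 mol in a total volume of 0.05251 L.
[OH^-] = 0.003410/0.05251 = 0.06495 M, so pOH = 1.19 and pH = 14.00 - 1.19 = 12.81.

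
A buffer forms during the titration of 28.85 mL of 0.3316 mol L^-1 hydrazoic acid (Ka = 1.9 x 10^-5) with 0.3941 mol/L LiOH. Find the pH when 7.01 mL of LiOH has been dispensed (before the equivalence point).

4.33

Initial n(HN3) = 0.3316 x 0.02885 = 0.009567 mol.
n(LiOH) added = 0.3941 x 0.007010 = 0.002763 mol, converting that many moles of HN3 to N3-.
Remaining n(HN3) = 0.006804 mol; n(N3-) = 0.002763 mol.
By Henderson-Hasselbalch, pH = pKa + log([A^-]/[HA]) = 4.72 + log(0.002763/0.006804) = 4.72 + (-0.39) = 4.33.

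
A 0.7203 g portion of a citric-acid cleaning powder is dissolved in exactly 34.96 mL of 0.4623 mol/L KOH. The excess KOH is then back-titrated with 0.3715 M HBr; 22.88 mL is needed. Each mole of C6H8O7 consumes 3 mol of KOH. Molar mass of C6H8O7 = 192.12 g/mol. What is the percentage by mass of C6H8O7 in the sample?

Total n(KOH) added = 0.4623 x 0.03496 = 0.01616 mol.
n(HBr) used = 0.3715 x 0.02288 = 0.008500 mol, which equals the excess n(KOH).
So n(KOH) consumed by the sample = 0.01616 - 0.008500 = 0.007662 mol.
n(C6H8O7) = 0.007662 / 3 = 0.002554 mol.
mass C6H8O7 = 0.002554 x 192.12 = 0.4907 g, so %C6H8O7 = 0.4907/0.7203 x 100 = 68.1%.

68.1%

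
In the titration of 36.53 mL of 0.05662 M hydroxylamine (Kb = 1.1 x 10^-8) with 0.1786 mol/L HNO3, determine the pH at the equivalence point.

3.70

n(NH2OH) = 0.05662 x 0.03653 = 0.002068 mol; V(HNO3) at equivalence = 0.002068/0.1786 = 0.01158 L.
At equivalence the base is fully converted to NH3OH+; total volume = 0.04811 L, so [NH3OH+] = 0.002068/0.04811 = 0.04299 M.
Ka(NH3OH+) = Kw/Kb = 1.0e-14 / 1.1 x 10^-8 = 9.09e-7.
[H^+] = sqrt(Ka x [NH3OH+]) = sqrt(9.09e-7 x 0.04299) = 0.000198 M.
pH = -log(0.000198) = 3.70.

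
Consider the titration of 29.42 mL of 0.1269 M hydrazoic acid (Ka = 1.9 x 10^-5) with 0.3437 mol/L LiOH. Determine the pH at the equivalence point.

n(HN3) = 0.1269 x 0.02942 = 0.003733 mol; V(LiOH) at equivalence = 0.003733/0.3437 = 0.01086 L.
At equivalence all the acid is converted to N3-; total volume = 0.02942 + 0.01086 = 0.04028 L, so [N3-] = 0.003733/0.04028 = 0.09268 M.
Kb = Kw/Ka = 1.0e-14 / 1.9 x 10^-5 = 5.26e-10.
[OH^-] = sqrt(Kb x [N3-]) = sqrt(5.26e-10 x 0.09268) = 6.98e-6 M.
pOH = 5.16, so pH = 14.00 - 5.16 = 8.84.

8.84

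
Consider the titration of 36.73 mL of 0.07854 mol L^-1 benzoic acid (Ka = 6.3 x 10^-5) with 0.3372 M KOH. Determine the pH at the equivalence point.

8.50

n(C6H5COOH) = 0.07854 x 0.03673 = 0.002885 mol; V(KOH) at equivalence = 0.002885/0.3372 = 0.008555 L.
At equivalence all the acid is converted to C6H5COO-; total volume = 0.03673 + 0.008555 = 0.04529 L, so [C6H5COO-] = 0.002885/0.04529 = 0.06370 M.
Kb = Kw/Ka = 1.0e-14 / 6.3 x 10^-5 = 1.59e-10.
[OH^-] = sqrt(Kb x [C6H5COO-]) = sqrt(1.59e-10 x 0.06370) = 3.18e-6 M.
pOH = 5.50, so pH = 14.00 - 5.50 = 8.50.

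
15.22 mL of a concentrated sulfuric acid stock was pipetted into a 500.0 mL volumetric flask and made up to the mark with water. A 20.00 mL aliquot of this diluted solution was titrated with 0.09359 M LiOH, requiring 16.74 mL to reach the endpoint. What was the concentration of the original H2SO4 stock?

n(LiOH) = 0.09359 x 0.01674 = 0.001567 mol.
n(H2SO4) in the aliquot = 0.001567 x 1/2 = 0.0007833 mol.
[diluted H2SO4] = 0.0007833 / 0.02000 = 0.03917 M.
Dilution factor = 500.0/15.22 = 32.85, so [stock] = 0.03917 x 32.85 = 1.29 M.

1.29 M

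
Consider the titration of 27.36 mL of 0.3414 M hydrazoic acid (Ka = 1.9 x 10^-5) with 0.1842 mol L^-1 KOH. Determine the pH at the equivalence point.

n(HN3) = 0.3414 x 0.02736 = 0.009341 mol; V(KOH) at equivalence = 0.009341/0.1842 = 0.05071 L.
At equivalence all the acid is converted to N3-; total volume = 0.02736 + 0.05071 = 0.07807 L, so [N3-] = 0.009341/0.07807 = 0.1196 M.
Kb = Kw/Ka = 1.0e-14 / 1.9 x 10^-5 = 5.26e-10.
[OH^-] = sqrt(Kb x [N3-]) = sqrt(5.26e-10 x 0.1196) = 7.94e-6 M.
pOH = 5.10, so pH = 14.00 - 5.10 = 8.90.

8.90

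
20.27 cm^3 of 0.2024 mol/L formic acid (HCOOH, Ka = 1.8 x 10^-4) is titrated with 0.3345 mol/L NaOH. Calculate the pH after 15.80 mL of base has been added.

12.52

n(acid) = 0.2024 x 0.02027 = 0.004103 mol; n(NaOH) added = 0.3345 x 0.01580 = 0.005285 mol.
Base is in excess by 0.005285 - 0.004103 = 0.001182 mol in a total volume of 0.03607 L.
[OH^-] = 0.001182/0.03607 = 0.03278 M, so pOH = 1.48 and pH = 14.00 - 1.48 = 12.52.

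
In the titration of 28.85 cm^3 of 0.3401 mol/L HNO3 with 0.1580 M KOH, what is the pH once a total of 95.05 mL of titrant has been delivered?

12.62

n(acid) = 0.3401 x 0.02885 = 0.009812 mol; n(KOH) added = 0.1580 x 0.09505 = 0.01502 mol.
Base is in excess by 0.01502 - 0.009812 = 0.005206 mol in a total volume of 0.1239 L.
[OH^-] = 0.005206/0.1239 = 0.04202 M, so pOH = 1.38 and pH = 14.00 - 1.38 = 12.62.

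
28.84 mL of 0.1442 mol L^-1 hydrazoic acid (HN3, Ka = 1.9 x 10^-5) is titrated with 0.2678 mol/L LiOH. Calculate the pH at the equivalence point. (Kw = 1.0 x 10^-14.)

n(HN3) = 0.1442 x 0.02884 = 0.004159 mol; V(LiOH) at equivalence = 0.004159/0.2678 = 0.01553 L.
At equivalence all the acid is converted to N3-; total volume = 0.02884 + 0.01553 = 0.04437 L, so [N3-] = 0.004159/0.04437 = 0.09373 M.
Kb = Kw/Ka = 1.0e-14 / 1.9 x 10^-5 = 5.26e-10.
[OH^-] = sqrt(Kb x [N3-]) = sqrt(5.26e-10 x 0.09373) = 7.02e-6 M.
pOH = 5.15, so pH = 14.00 - 5.15 = 8.85.

8.85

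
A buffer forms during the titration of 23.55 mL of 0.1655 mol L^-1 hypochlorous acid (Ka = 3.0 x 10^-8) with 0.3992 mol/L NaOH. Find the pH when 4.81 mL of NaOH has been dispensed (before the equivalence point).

Initial n(HClO) = 0.1655 x 0.02355 = 0.003898 mol.
n(NaOH) added = 0.3992 x 0.004810 = 0.001920 mol, converting that many moles of HClO to ClO-.
Remaining n(HClO) = 0.001977 mol; n(ClO-) = 0.001920 mol.
By Henderson-Hasselbalch, pH = pKa + log([A^-]/[HA]) = 7.52 + log(0.001920/0.001977) = 7.52 + (-0.01) = 7.51.

7.51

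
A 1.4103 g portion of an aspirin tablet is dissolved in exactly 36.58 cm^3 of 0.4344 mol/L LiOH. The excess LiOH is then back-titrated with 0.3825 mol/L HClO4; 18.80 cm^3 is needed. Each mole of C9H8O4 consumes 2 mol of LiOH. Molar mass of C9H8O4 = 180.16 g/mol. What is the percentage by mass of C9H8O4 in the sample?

55.6%

Total n(LiOH) added = 0.4344 x 0.03658 = 0.01589 mol.
n(HClO4) used = 0.3825 x 0.01880 = 0.007191 mol, which equals the excess n(LiOH).
So n(LiOH) consumed by the sample = 0.01589 - 0.007191 = 0.008699 mol.
n(C9H8O4) = 0.008699 / 2 = 0.004350 mol.
mass C9H8O4 = 0.004350 x 180.16 = 0.7836 g, so %C9H8O4 = 0.7836/1.4103 x 100 = 55.6%.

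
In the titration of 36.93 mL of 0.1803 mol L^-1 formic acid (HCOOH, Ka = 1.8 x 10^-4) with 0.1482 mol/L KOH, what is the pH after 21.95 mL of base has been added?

Initial n(HCOOH) = 0.1803 x 0.03693 = 0.006658 mol.
n(KOH) added = 0.1482 x 0.02195 = 0.003253 mol, converting that many moles of HCOOH to HCOO-.
Remaining n(HCOOH) = 0.003405 mol; n(HCOO-) = 0.003253 mol.
By Henderson-Hasselbalch, pH = pKa + log([A^-]/[HA]) = 3.74 + log(0.003253/0.003405) = 3.74 + (-0.02) = 3.72.

3.72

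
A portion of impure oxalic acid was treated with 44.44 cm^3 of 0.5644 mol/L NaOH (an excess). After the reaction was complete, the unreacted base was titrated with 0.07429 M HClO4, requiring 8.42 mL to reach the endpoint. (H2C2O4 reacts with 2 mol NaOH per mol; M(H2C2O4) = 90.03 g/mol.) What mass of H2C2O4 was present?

1.10 g

Total n(NaOH) added = 0.5644 x 0.04444 = 0.02508 mol.
n(HClO4) used = 0.07429 x 0.008420 = 0.0006255 mol, which equals the excess n(NaOH).
So n(NaOH) consumed by the sample = 0.02508 - 0.0006255 = 0.02446 mol.
n(H2C2O4) = 0.02446 / 2 = 0.01223 mol.
mass = 0.01223 mol x 90.03 g/mol = 1.10 g.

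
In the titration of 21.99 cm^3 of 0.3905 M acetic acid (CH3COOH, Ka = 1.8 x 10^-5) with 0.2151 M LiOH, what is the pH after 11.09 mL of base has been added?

Initial n(CH3COOH) = 0.3905 x 0.02199 = 0.008587 mol.
n(LiOH) added = 0.2151 x 0.01109 = 0.002385 mol, converting that many moles of CH3COOH to CH3COO-.
Remaining n(CH3COOH) = 0.006202 mol; n(CH3COO-) = 0.002385 mol.
By Henderson-Hasselbalch, pH = pKa + log([A^-]/[HA]) = 4.74 + log(0.002385/0.006202) = 4.74 + (-0.41) = 4.33.

4.33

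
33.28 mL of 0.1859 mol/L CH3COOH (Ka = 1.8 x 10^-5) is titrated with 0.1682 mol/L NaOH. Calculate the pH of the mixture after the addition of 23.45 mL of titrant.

Initial n(CH3COOH) = 0.1859 x 0.03328 = 0.006187 mol.
n(NaOH) added = 0.1682 x 0.02345 = 0.003944 mol, converting that many moles of CH3COOH to CH3COO-.
Remaining n(CH3COOH) = 0.002242 mol; n(CH3COO-) = 0.003944 mol.
By Henderson-Hasselbalch, pH = pKa + log([A^-]/[HA]) = 4.74 + log(0.003944/0.002242) = 4.74 + (+0.25) = 4.99.

4.99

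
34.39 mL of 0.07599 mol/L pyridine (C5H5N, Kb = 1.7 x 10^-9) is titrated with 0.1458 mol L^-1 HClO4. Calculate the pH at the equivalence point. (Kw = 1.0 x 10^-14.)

n(C5H5N) = 0.07599 x 0.03439 = 0.002613 mol; V(HClO4) at equivalence = 0.002613/0.1458 = 0.01792 L.
At equivalence the base is fully converted to C5H5NH+; total volume = 0.05231 L, so [C5H5NH+] = 0.002613/0.05231 = 0.04995 M.
Ka(C5H5NH+) = Kw/Kb = 1.0e-14 / 1.7 x 10^-9 = 5.88e-6.
[H^+] = sqrt(Ka x [C5H5NH+]) = sqrt(5.88e-6 x 0.04995) = 0.000542 M.
pH = -log(0.000542) = 3.27.

3.27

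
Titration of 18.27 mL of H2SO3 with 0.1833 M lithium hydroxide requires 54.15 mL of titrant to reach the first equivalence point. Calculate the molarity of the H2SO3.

0.543 M

n(LiOH) = 0.1833 x 0.05415 = 0.009926 mol.
At the first equivalence point, 1 mol OH^- react per mol H2SO3, so n(H2SO3) = 0.009926 / 1 = 0.009926 mol.
[H2SO3] = 0.009926 / 0.01827 L = 0.543 M.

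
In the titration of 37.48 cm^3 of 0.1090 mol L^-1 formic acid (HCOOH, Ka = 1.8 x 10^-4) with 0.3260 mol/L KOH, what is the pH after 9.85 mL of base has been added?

4.31

Initial n(HCOOH) = 0.1090 x 0.03748 = 0.004085 mol.
n(KOH) added = 0.3260 x 0.009850 = 0.003211 mol, converting that many moles of HCOOH to HCOO-.
Remaining n(HCOOH) = 0.0008742 mol; n(HCOO-) = 0.003211 mol.
By Henderson-Hasselbalch, pH = pKa + log([A^-]/[HA]) = 3.74 + log(0.003211/0.0008742) = 3.74 + (+0.57) = 4.31.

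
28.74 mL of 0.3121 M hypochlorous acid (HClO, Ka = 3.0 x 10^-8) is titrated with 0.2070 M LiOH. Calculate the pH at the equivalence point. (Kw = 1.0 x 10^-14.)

10.31

n(HClO) = 0.3121 x 0.02874 = 0.008970 mol; V(LiOH) at equivalence = 0.008970/0.2070 = 0.04333 L.
At equivalence all the acid is converted to ClO-; total volume = 0.02874 + 0.04333 = 0.07207 L, so [ClO-] = 0.008970/0.07207 = 0.1245 M.
Kb = Kw/Ka = 1.0e-14 / 3.0 x 10^-8 = 3.33e-7.
[OH^-] = sqrt(Kb x [ClO-]) = sqrt(3.33e-7 x 0.1245) = 0.000204 M.
pOH = 3.69, so pH = 14.00 - 3.69 = 10.31.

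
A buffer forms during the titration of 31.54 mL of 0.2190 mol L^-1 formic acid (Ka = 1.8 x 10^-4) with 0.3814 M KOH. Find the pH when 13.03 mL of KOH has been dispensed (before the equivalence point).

4.15

Initial n(HCOOH) = 0.2190 x 0.03154 = 0.006907 mol.
n(KOH) added = 0.3814 x 0.01303 = 0.004970 mol, converting that many moles of HCOOH to HCOO-.
Remaining n(HCOOH) = 0.001938 mol; n(HCOO-) = 0.004970 mol.
By Henderson-Hasselbalch, pH = pKa + log([A^-]/[HA]) = 3.74 + log(0.004970/0.001938) = 3.74 + (+0.41) = 4.15.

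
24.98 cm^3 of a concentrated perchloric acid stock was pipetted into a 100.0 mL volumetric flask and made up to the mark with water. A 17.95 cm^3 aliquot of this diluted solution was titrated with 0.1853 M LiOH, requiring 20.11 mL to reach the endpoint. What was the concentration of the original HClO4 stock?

0.831 M

n(LiOH) = 0.1853 x 0.02011 = 0.003726 mol.
n(HClO4) in the aliquot = 0.003726 mol.
[diluted HClO4] = 0.003726 / 0.01795 = 0.2076 M.
Dilution factor = 100.0/24.98 = 4.003, so [stock] = 0.2076 x 4.003 = 0.831 M.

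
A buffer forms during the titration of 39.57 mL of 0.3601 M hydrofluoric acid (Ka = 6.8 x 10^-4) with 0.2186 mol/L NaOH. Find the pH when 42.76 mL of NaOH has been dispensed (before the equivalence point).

3.45

Initial n(HF) = 0.3601 x 0.03957 = 0.01425 mol.
n(NaOH) added = 0.2186 x 0.04276 = 0.009347 mol, converting that many moles of HF to F-.
Remaining n(HF) = 0.004902 mol; n(F-) = 0.009347 mol.
By Henderson-Hasselbalch, pH = pKa + log([A^-]/[HA]) = 3.17 + log(0.009347/0.004902) = 3.17 + (+0.28) = 3.45.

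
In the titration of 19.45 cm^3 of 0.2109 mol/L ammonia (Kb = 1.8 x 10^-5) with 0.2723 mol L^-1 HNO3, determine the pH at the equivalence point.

5.09

n(NH3) = 0.2109 x 0.01945 = 0.004102 mol; V(HNO3) at equivalence = 0.004102/0.2723 = 0.01506 L.
At equivalence the base is fully converted to NH4+; total volume = 0.03451 L, so [NH4+] = 0.004102/0.03451 = 0.1188 M.
Ka(NH4+) = Kw/Kb = 1.0e-14 / 1.8 x 10^-5 = 5.56e-10.
[H^+] = sqrt(Ka x [NH4+]) = sqrt(5.56e-10 x 0.1188) = 8.13e-6 M.
pH = -log(8.13e-6) = 5.09.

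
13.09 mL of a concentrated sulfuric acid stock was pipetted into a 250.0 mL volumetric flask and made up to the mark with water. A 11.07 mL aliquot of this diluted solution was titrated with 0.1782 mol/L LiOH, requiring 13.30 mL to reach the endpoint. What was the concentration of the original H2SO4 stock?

2.04 M

n(LiOH) = 0.1782 x 0.01330 = 0.002370 mol.
n(H2SO4) in the aliquot = 0.002370 x 1/2 = 0.001185 mol.
[diluted H2SO4] = 0.001185 / 0.01107 = 0.1070 M.
Dilution factor = 250.0/13.09 = 19.10, so [stock] = 0.1070 x 19.10 = 2.04 M.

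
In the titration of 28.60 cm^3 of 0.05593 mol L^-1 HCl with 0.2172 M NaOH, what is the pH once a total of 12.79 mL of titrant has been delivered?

12.45

n(acid) = 0.05593 x 0.02860 = 0.001600 mol; n(NaOH) added = 0.2172 x 0.01279 = 0.002778 mol.
Base is in excess by 0.002778 - 0.001600 = 0.001178 mol in a total volume of 0.04139 L.
[OH^-] = 0.001178/0.04139 = 0.02847 M, so pOH = 1.55 and pH = 14.00 - 1.55 = 12.45.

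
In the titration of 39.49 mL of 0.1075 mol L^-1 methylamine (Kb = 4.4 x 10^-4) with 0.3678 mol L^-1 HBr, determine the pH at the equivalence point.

n(CH3NH2) = 0.1075 x 0.03949 = 0.004245 mol; V(HBr) at equivalence = 0.004245/0.3678 = 0.01154 L.
At equivalence the base is fully converted to CH3NH3+; total volume = 0.05103 L, so [CH3NH3+] = 0.004245/0.05103 = 0.08319 M.
Ka(CH3NH3+) = Kw/Kb = 1.0e-14 / 4.4 x 10^-4 = 2.27e-11.
[H^+] = sqrt(Ka x [CH3NH3+]) = sqrt(2.27e-11 x 0.08319) = 1.37e-6 M.
pH = -log(1.37e-6) = 5.86.

5.86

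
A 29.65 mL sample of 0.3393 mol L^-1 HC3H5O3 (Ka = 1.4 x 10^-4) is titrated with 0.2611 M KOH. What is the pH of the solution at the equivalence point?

8.51

n(HC3H5O3) = 0.3393 x 0.02965 = 0.01006 mol; V(KOH) at equivalence = 0.01006/0.2611 = 0.03853 L.
At equivalence all the acid is converted to C3H5O3-; total volume = 0.02965 + 0.03853 = 0.06818 L, so [C3H5O3-] = 0.01006/0.06818 = 0.1476 M.
Kb = Kw/Ka = 1.0e-14 / 1.4 x 10^-4 = 7.14e-11.
[OH^-] = sqrt(Kb x [C3H5O3-]) = sqrt(7.14e-11 x 0.1476) = 3.25e-6 M.
pOH = 5.49, so pH = 14.00 - 5.49 = 8.51.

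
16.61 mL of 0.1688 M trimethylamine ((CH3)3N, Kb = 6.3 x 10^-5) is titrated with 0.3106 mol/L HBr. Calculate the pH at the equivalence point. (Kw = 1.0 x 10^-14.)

n((CH3)3N) = 0.1688 x 0.01661 = 0.002804 mol; V(HBr) at equivalence = 0.002804/0.3106 = 0.009027 L.
At equivalence the base is fully converted to (CH3)3NH+; total volume = 0.02564 L, so [(CH3)3NH+] = 0.002804/0.02564 = 0.1094 M.
Ka((CH3)3NH+) = Kw/Kb = 1.0e-14 / 6.3 x 10^-5 = 1.59e-10.
[H^+] = sqrt(Ka x [(CH3)3NH+]) = sqrt(1.59e-10 x 0.1094) = 4.17e-6 M.
pH = -log(4.17e-6) = 5.38.

5.38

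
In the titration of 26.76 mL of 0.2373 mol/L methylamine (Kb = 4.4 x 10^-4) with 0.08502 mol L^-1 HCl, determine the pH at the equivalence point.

n(CH3NH2) = 0.2373 x 0.02676 = 0.006350 mol; V(HCl) at equivalence = 0.006350/0.08502 = 0.07469 L.
At equivalence the base is fully converted to CH3NH3+; total volume = 0.1015 L, so [CH3NH3+] = 0.006350/0.1015 = 0.06259 M.
Ka(CH3NH3+) = Kw/Kb = 1.0e-14 / 4.4 x 10^-4 = 2.27e-11.
[H^+] = sqrt(Ka x [CH3NH3+]) = sqrt(2.27e-11 x 0.06259) = 1.19e-6 M.
pH = -log(1.19e-6) = 5.92.

5.92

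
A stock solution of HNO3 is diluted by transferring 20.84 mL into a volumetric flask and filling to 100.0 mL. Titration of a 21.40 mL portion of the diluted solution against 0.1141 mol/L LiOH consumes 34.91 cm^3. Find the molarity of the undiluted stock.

0.893 M

n(LiOH) = 0.1141 x 0.03491 = 0.003983 mol.
n(HNO3) in the aliquot = 0.003983 mol.
[diluted HNO3] = 0.003983 / 0.02140 = 0.1861 M.
Dilution factor = 100.0/20.84 = 4.798, so [stock] = 0.1861 x 4.798 = 0.893 M.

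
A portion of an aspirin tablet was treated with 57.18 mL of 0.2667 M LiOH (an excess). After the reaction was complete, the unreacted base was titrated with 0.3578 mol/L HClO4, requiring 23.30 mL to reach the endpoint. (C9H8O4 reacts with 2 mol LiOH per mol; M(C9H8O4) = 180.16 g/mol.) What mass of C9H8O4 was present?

Total n(LiOH) added = 0.2667 x 0.05718 = 0.01525 mol.
n(HClO4) used = 0.3578 x 0.02330 = 0.008337 mol, which equals the excess n(LiOH).
So n(LiOH) consumed by the sample = 0.01525 - 0.008337 = 0.006913 mol.
n(C9H8O4) = 0.006913 / 2 = 0.003457 mol.
mass = 0.003457 mol x 180.16 g/mol = 0.623 g.

0.623 g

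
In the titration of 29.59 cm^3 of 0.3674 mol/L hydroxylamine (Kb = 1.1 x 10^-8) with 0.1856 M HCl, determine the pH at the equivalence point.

n(NH2OH) = 0.3674 x 0.02959 = 0.01087 mol; V(HCl) at equivalence = 0.01087/0.1856 = 0.05857 L.
At equivalence the base is fully converted to NH3OH+; total volume = 0.08816 L, so [NH3OH+] = 0.01087/0.08816 = 0.1233 M.
Ka(NH3OH+) = Kw/Kb = 1.0e-14 / 1.1 x 10^-8 = 9.09e-7.
[H^+] = sqrt(Ka x [NH3OH+]) = sqrt(9.09e-7 x 0.1233) = 0.000335 M.
pH = -log(0.000335) = 3.48.

3.48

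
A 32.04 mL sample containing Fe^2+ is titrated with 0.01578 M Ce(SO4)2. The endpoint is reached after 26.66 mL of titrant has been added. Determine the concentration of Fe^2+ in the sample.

0.0131 M

n(Ce(SO4)2) = 0.01578 x 0.02666 = 0.0004207 mol.
From the balanced equation, 1 mol Ce(SO4)2 reacts with 1 mol Fe^2+, so n(Fe^2+) = 0.0004207 x 1/1 = 0.0004207 mol.
[Fe^2+] = 0.0004207 / 0.03204 L = 0.0131 M.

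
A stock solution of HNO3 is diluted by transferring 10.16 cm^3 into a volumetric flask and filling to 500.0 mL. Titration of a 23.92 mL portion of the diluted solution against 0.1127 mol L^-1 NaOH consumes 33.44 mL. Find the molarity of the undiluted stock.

7.75 M

n(NaOH) = 0.1127 x 0.03344 = 0.003769 mol.
n(HNO3) in the aliquot = 0.003769 mol.
[diluted HNO3] = 0.003769 / 0.02392 = 0.1576 M.
Dilution factor = 500.0/10.16 = 49.21, so [stock] = 0.1576 x 49.21 = 7.75 M.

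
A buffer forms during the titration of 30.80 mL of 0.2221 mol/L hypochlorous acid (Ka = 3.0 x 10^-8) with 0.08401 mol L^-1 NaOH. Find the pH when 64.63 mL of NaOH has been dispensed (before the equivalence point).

Initial n(HClO) = 0.2221 x 0.03080 = 0.006841 mol.
n(NaOH) added = 0.08401 x 0.06463 = 0.005430 mol, converting that many moles of HClO to ClO-.
Remaining n(HClO) = 0.001411 mol; n(ClO-) = 0.005430 mol.
By Henderson-Hasselbalch, pH = pKa + log([A^-]/[HA]) = 7.52 + log(0.005430/0.001411) = 7.52 + (+0.59) = 8.11.

8.11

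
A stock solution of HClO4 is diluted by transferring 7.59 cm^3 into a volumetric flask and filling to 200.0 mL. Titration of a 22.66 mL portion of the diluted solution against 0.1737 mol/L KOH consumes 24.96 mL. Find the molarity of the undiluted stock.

n(KOH) = 0.1737 x 0.02496 = 0.004336 mol.
n(HClO4) in the aliquot = 0.004336 mol.
[diluted HClO4] = 0.004336 / 0.02266 = 0.1913 M.
Dilution factor = 200.0/7.590 = 26.35, so [stock] = 0.1913 x 26.35 = 5.04 M.

5.04 M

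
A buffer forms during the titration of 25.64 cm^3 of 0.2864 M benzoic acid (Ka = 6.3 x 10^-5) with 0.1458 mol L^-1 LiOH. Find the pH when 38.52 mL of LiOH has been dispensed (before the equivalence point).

4.71

Initial n(C6H5COOH) = 0.2864 x 0.02564 = 0.007343 mol.
n(LiOH) added = 0.1458 x 0.03852 = 0.005616 mol, converting that many moles of C6H5COOH to C6H5COO-.
Remaining n(C6H5COOH) = 0.001727 mol; n(C6H5COO-) = 0.005616 mol.
By Henderson-Hasselbalch, pH = pKa + log([A^-]/[HA]) = 4.20 + log(0.005616/0.001727) = 4.20 + (+0.51) = 4.71.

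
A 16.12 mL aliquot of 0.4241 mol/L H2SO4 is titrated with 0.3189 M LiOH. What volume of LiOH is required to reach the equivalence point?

42.9 mL

n(H2SO4) = 0.4241 mol/L x 0.01612 L = 0.006836 mol.
The neutralisation is 1 H2SO4 : 2 LiOH, so n(LiOH) = 0.006836 x 2/1 = 0.01367 mol.
V(LiOH) = 0.01367 / 0.3189 = 0.04288 L = 42.9 mL.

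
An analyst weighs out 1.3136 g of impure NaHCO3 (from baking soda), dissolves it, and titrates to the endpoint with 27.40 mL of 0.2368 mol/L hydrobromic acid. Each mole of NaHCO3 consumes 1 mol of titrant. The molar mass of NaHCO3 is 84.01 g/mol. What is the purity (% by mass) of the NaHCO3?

n(HBr) = 0.2368 x 0.02740 = 0.006488 mol.
n(NaHCO3) = 0.006488 / 1 = 0.006488 mol.
mass of NaHCO3 = 0.006488 x 84.01 = 0.5451 g.
% purity = 0.5451 / 1.3136 x 100 = 41.5%.

41.5%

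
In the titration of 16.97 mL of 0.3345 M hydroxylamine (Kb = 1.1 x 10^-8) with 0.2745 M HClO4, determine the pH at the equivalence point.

3.43

n(NH2OH) = 0.3345 x 0.01697 = 0.005676 mol; V(HClO4) at equivalence = 0.005676/0.2745 = 0.02068 L.
At equivalence the base is fully converted to NH3OH+; total volume = 0.03765 L, so [NH3OH+] = 0.005676/0.03765 = 0.1508 M.
Ka(NH3OH+) = Kw/Kb = 1.0e-14 / 1.1 x 10^-8 = 9.09e-7.
[H^+] = sqrt(Ka x [NH3OH+]) = sqrt(9.09e-7 x 0.1508) = 0.000370 M.
pH = -log(0.000370) = 3.43.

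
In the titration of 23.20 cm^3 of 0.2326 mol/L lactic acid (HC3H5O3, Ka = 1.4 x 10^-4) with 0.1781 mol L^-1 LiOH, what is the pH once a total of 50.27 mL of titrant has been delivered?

n(acid) = 0.2326 x 0.02320 = 0.005396 mol; n(LiOH) added = 0.1781 x 0.05027 = 0.008953 mol.
Base is in excess by 0.008953 - 0.005396 = 0.003557 mol in a total volume of 0.07347 L.
[OH^-] = 0.003557/0.07347 = 0.04841 M, so pOH = 1.32 and pH = 14.00 - 1.32 = 12.68.

12.68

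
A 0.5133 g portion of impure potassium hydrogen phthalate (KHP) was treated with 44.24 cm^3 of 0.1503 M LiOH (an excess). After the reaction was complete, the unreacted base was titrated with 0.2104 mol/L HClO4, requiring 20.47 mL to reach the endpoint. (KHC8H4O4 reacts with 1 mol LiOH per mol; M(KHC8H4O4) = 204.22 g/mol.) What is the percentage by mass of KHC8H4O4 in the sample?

93.2%

Total n(LiOH) added = 0.1503 x 0.04424 = 0.006649 mol.
n(HClO4) used = 0.2104 x 0.02047 = 0.004307 mol, which equals the excess n(LiOH).
So n(LiOH) consumed by the sample = 0.006649 - 0.004307 = 0.002342 mol.
n(KHC8H4O4) = 0.002342 / 1 = 0.002342 mol.
mass KHC8H4O4 = 0.002342 x 204.22 = 0.4784 g, so %KHC8H4O4 = 0.4784/0.5133 x 100 = 93.2%.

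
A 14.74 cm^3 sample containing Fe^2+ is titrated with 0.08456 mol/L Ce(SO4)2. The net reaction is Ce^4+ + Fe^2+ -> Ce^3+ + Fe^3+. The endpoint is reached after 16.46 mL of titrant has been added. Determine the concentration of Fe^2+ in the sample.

0.0944 M

n(Ce(SO4)2) = 0.08456 x 0.01646 = 0.001392 mol.
From the balanced equation, 1 mol Ce(SO4)2 reacts with 1 mol Fe^2+, so n(Fe^2+) = 0.001392 x 1/1 = 0.001392 mol.
[Fe^2+] = 0.001392 / 0.01474 L = 0.0944 M.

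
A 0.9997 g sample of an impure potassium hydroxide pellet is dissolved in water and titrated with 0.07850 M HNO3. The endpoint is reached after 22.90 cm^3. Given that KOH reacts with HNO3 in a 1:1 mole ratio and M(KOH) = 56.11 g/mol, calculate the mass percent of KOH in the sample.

n(HNO3) = 0.07850 x 0.02290 = 0.001798 mol.
n(KOH) = 0.001798 / 1 = 0.001798 mol.
mass of KOH = 0.001798 x 56.11 = 0.1009 g.
% purity = 0.1009 / 0.9997 x 100 = 10.1%.

10.1%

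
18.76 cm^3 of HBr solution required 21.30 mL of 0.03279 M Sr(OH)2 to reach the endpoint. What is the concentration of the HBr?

n(Sr(OH)2) delivered = 0.03279 x 0.02130 = 0.0006984 mol.
The reaction is 2 HBr + 1 Sr(OH)2, so n(HBr) = 0.0006984 x 2/1 = 0.001397 mol.
[HBr] = 0.001397 mol / 0.01876 L = 0.0745 M.

0.0745 M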